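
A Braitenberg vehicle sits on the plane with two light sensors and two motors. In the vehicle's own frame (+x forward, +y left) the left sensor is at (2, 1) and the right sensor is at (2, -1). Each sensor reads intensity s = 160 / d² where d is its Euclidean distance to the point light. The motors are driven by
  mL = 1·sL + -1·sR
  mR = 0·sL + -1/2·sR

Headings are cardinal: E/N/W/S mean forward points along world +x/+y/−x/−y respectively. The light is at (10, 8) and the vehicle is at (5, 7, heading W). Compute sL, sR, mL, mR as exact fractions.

left sensor world pos  = (3, 6); dL² = 53
right sensor world pos = (3, 8); dR² = 49
sL = 160/53 = 160/53
sR = 160/49 = 160/49
mL = 1·sL + -1·sR = -640/2597
mR = 0·sL + -1/2·sR = -80/49

160/53 160/49 -640/2597 -80/49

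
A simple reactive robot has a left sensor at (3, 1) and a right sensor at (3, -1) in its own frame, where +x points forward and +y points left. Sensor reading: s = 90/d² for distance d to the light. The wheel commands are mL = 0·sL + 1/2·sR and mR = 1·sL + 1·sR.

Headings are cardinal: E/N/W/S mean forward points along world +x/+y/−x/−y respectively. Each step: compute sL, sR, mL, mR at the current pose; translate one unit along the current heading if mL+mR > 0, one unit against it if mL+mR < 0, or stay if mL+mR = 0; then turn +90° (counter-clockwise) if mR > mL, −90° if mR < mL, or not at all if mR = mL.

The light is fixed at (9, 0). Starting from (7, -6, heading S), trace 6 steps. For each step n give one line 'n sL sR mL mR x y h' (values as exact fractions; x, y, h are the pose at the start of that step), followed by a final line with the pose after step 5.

n=0: pose=(7,-6,S); sL=45/41, sR=1; mL=1/2, mR=86/41; mL+mR=213/82 → advance +1; mR−mL=131/82 → turn +1·90°
n=1: pose=(7,-7,E); sL=90/37, sR=18/13; mL=9/13, mR=1836/481; mL+mR=2169/481 → advance +1; mR−mL=1503/481 → turn +1·90°
n=2: pose=(8,-7,N); sL=9/2, sR=45/8; mL=45/16, mR=81/8; mL+mR=207/16 → advance +1; mR−mL=117/16 → turn +1·90°
n=3: pose=(8,-6,W); sL=18/13, sR=90/41; mL=45/41, mR=1908/533; mL+mR=2493/533 → advance +1; mR−mL=1323/533 → turn +1·90°
n=4: pose=(7,-6,S); sL=45/41, sR=1; mL=1/2, mR=86/41; mL+mR=213/82 → advance +1; mR−mL=131/82 → turn +1·90°
n=5: pose=(7,-7,E); sL=90/37, sR=18/13; mL=9/13, mR=1836/481; mL+mR=2169/481 → advance +1; mR−mL=1503/481 → turn +1·90°

0 45/41 1 1/2 86/41 7 -6 S
1 90/37 18/13 9/13 1836/481 7 -7 E
2 9/2 45/8 45/16 81/8 8 -7 N
3 18/13 90/41 45/41 1908/533 8 -6 W
4 45/41 1 1/2 86/41 7 -6 S
5 90/37 18/13 9/13 1836/481 7 -7 E
final 8 -7 N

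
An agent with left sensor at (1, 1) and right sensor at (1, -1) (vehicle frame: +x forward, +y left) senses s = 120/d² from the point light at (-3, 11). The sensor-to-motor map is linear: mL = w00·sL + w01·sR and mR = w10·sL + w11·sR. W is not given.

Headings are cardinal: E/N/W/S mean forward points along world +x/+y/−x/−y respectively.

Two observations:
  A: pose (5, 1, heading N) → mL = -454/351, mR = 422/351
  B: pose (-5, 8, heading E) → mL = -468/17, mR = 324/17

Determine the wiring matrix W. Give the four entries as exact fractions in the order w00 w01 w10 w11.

-1 -1/2 1/2 1

obs A: pose=(5,1,N) → sL=12/13, sR=20/27, mL=-454/351, mR=422/351
obs B: pose=(-5,8,E) → sL=24, sR=120/17, mL=-468/17, mR=324/17
sensor matrix S = [[12/13, 20/27], [24, 120/17]]; det S = -22400/1989
solve [mL_A; mL_B] = S·[w00; w01] and [mR_A; mR_B] = S·[w10; w11]:
  w00 = -1, w01 = -1/2, w10 = 1/2, w11 = 1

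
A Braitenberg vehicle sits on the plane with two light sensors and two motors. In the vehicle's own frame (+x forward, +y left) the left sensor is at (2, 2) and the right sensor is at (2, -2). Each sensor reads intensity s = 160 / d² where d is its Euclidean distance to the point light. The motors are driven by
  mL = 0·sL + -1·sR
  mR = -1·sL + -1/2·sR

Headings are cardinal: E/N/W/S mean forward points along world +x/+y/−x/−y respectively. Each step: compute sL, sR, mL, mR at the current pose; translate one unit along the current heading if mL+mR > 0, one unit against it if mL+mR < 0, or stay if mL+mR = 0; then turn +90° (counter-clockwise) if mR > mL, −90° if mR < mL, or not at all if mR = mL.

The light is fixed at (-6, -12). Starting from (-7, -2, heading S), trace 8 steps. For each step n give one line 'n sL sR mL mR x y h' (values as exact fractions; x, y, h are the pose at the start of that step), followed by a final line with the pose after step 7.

0 32/13 160/73 -160/73 -3376/949 -7 -2 S
1 16/9 80/89 -80/89 -1784/801 -7 -1 W
2 160/173 160/173 -160/173 -240/173 -6 -1 N
3 40/37 40/17 -40/17 -1420/629 -6 -2 E
4 160/153 32/29 -32/29 -7088/4437 -7 -2 N
5 80/61 16/5 -16/5 -888/305 -7 -3 E
6 160/137 160/121 -160/121 -30320/16577 -8 -3 N
7 8/5 40/9 -40/9 -172/45 -8 -4 E
final -9 -4 N

n=0: pose=(-7,-2,S); sL=32/13, sR=160/73; mL=-160/73, mR=-3376/949; mL+mR=-5456/949 → advance -1; mR−mL=-1296/949 → turn -1·90°
n=1: pose=(-7,-1,W); sL=16/9, sR=80/89; mL=-80/89, mR=-1784/801; mL+mR=-2504/801 → advance -1; mR−mL=-1064/801 → turn -1·90°
n=2: pose=(-6,-1,N); sL=160/173, sR=160/173; mL=-160/173, mR=-240/173; mL+mR=-400/173 → advance -1; mR−mL=-80/173 → turn -1·90°
n=3: pose=(-6,-2,E); sL=40/37, sR=40/17; mL=-40/17, mR=-1420/629; mL+mR=-2900/629 → advance -1; mR−mL=60/629 → turn +1·90°
n=4: pose=(-7,-2,N); sL=160/153, sR=32/29; mL=-32/29, mR=-7088/4437; mL+mR=-11984/4437 → advance -1; mR−mL=-2192/4437 → turn -1·90°
n=5: pose=(-7,-3,E); sL=80/61, sR=16/5; mL=-16/5, mR=-888/305; mL+mR=-1864/305 → advance -1; mR−mL=88/305 → turn +1·90°
n=6: pose=(-8,-3,N); sL=160/137, sR=160/121; mL=-160/121, mR=-30320/16577; mL+mR=-52240/16577 → advance -1; mR−mL=-8400/16577 → turn -1·90°
n=7: pose=(-8,-4,E); sL=8/5, sR=40/9; mL=-40/9, mR=-172/45; mL+mR=-124/15 → advance -1; mR−mL=28/45 → turn +1·90°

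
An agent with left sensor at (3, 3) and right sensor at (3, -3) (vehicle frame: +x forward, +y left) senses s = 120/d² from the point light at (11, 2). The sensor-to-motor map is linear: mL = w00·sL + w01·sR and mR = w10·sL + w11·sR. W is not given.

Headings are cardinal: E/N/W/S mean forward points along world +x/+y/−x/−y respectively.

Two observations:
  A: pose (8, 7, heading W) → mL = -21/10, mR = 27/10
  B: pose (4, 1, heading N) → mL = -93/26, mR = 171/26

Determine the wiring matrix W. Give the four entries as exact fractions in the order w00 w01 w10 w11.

-1/2 -1/2 1/2 1

obs A: pose=(8,7,W) → sL=3, sR=6/5, mL=-21/10, mR=27/10
obs B: pose=(4,1,N) → sL=15/13, sR=6, mL=-93/26, mR=171/26
sensor matrix S = [[3, 6/5], [15/13, 6]]; det S = 216/13
solve [mL_A; mL_B] = S·[w00; w01] and [mR_A; mR_B] = S·[w10; w11]:
  w00 = -1/2, w01 = -1/2, w10 = 1/2, w11 = 1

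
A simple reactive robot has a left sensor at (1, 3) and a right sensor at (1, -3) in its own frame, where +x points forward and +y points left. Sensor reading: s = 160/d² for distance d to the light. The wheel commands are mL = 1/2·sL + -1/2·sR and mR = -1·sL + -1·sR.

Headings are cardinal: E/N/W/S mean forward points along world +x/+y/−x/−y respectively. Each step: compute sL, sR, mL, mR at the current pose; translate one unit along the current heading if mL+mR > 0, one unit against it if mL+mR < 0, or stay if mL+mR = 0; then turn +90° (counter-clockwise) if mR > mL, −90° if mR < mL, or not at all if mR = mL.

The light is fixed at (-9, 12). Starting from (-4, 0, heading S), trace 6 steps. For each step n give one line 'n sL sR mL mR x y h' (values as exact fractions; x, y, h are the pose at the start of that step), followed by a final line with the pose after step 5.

n=0: pose=(-4,0,S); sL=160/233, sR=160/173; mL=-4800/40309, mR=-64960/40309; mL+mR=-69760/40309 → advance -1; mR−mL=-60160/40309 → turn -1·90°
n=1: pose=(-4,1,W); sL=40/53, sR=2; mL=-33/53, mR=-146/53; mL+mR=-179/53 → advance -1; mR−mL=-113/53 → turn -1·90°
n=2: pose=(-3,1,N); sL=160/109, sR=160/181; mL=5760/19729, mR=-46400/19729; mL+mR=-40640/19729 → advance -1; mR−mL=-52160/19729 → turn -1·90°
n=3: pose=(-3,0,E); sL=16/13, sR=80/137; mL=576/1781, mR=-3232/1781; mL+mR=-2656/1781 → advance -1; mR−mL=-3808/1781 → turn -1·90°
n=4: pose=(-4,0,S); sL=160/233, sR=160/173; mL=-4800/40309, mR=-64960/40309; mL+mR=-69760/40309 → advance -1; mR−mL=-60160/40309 → turn -1·90°
n=5: pose=(-4,1,W); sL=40/53, sR=2; mL=-33/53, mR=-146/53; mL+mR=-179/53 → advance -1; mR−mL=-113/53 → turn -1·90°

0 160/233 160/173 -4800/40309 -64960/40309 -4 0 S
1 40/53 2 -33/53 -146/53 -4 1 W
2 160/109 160/181 5760/19729 -46400/19729 -3 1 N
3 16/13 80/137 576/1781 -3232/1781 -3 0 E
4 160/233 160/173 -4800/40309 -64960/40309 -4 0 S
5 40/53 2 -33/53 -146/53 -4 1 W
final -3 1 N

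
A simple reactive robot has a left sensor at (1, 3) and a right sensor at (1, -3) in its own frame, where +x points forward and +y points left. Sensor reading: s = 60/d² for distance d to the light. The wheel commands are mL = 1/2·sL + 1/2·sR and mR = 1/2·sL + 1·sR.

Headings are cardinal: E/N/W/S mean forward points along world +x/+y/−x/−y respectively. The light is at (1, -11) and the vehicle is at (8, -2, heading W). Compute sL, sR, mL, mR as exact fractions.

5/6 1/3 7/12 3/4

left sensor world pos  = (7, -5); dL² = 72
right sensor world pos = (7, 1); dR² = 180
sL = 60/72 = 5/6
sR = 60/180 = 1/3
mL = 1/2·sL + 1/2·sR = 7/12
mR = 1/2·sL + 1·sR = 3/4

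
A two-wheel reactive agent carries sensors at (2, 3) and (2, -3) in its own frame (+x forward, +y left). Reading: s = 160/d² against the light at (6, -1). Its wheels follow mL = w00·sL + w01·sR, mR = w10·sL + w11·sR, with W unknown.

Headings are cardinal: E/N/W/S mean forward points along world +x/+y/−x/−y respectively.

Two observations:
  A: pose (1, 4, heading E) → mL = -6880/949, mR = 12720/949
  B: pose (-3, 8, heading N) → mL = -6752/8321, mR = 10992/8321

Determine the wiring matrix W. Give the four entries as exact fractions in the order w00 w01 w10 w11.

obs A: pose=(1,4,E) → sL=160/73, sR=160/13, mL=-6880/949, mR=12720/949
obs B: pose=(-3,8,N) → sL=32/53, sR=160/157, mL=-6752/8321, mR=10992/8321
sensor matrix S = [[160/73, 160/13], [32/53, 160/157]]; det S = -41041920/7896629
solve [mL_A; mL_B] = S·[w00; w01] and [mR_A; mR_B] = S·[w10; w11]:
  w00 = -1/2, w01 = -1/2, w10 = 1/2, w11 = 1

-1/2 -1/2 1/2 1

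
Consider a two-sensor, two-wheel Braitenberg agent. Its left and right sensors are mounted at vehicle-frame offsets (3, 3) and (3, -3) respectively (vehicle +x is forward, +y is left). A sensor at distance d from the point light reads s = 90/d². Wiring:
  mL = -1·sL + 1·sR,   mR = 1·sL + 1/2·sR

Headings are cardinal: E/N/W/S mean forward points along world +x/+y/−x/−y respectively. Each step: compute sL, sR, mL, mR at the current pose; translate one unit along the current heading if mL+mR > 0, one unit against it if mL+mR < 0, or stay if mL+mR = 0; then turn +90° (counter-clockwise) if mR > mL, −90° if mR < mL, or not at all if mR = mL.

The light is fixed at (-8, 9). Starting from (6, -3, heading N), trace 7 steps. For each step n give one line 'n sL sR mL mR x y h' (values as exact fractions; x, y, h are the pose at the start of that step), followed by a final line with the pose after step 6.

n=0: pose=(6,-3,N); sL=45/101, sR=9/37; mL=-756/3737, mR=4239/7474; mL+mR=27/74 → advance +1; mR−mL=5751/7474 → turn +1·90°
n=1: pose=(6,-2,W); sL=90/317, sR=18/37; mL=2376/11729, mR=6183/11729; mL+mR=27/37 → advance +1; mR−mL=3807/11729 → turn +1·90°
n=2: pose=(5,-2,S); sL=45/226, sR=45/148; mL=1755/16724, mR=11745/33448; mL+mR=135/296 → advance +1; mR−mL=8235/33448 → turn +1·90°
n=3: pose=(5,-3,E); sL=90/337, sR=90/481; mL=-12960/162097, mR=58455/162097; mL+mR=135/481 → advance +1; mR−mL=71415/162097 → turn +1·90°
n=4: pose=(6,-3,N); sL=45/101, sR=9/37; mL=-756/3737, mR=4239/7474; mL+mR=27/74 → advance +1; mR−mL=5751/7474 → turn +1·90°
n=5: pose=(6,-2,W); sL=90/317, sR=18/37; mL=2376/11729, mR=6183/11729; mL+mR=27/37 → advance +1; mR−mL=3807/11729 → turn +1·90°
n=6: pose=(5,-2,S); sL=45/226, sR=45/148; mL=1755/16724, mR=11745/33448; mL+mR=135/296 → advance +1; mR−mL=8235/33448 → turn +1·90°

0 45/101 9/37 -756/3737 4239/7474 6 -3 N
1 90/317 18/37 2376/11729 6183/11729 6 -2 W
2 45/226 45/148 1755/16724 11745/33448 5 -2 S
3 90/337 90/481 -12960/162097 58455/162097 5 -3 E
4 45/101 9/37 -756/3737 4239/7474 6 -3 N
5 90/317 18/37 2376/11729 6183/11729 6 -2 W
6 45/226 45/148 1755/16724 11745/33448 5 -2 S
final 5 -3 E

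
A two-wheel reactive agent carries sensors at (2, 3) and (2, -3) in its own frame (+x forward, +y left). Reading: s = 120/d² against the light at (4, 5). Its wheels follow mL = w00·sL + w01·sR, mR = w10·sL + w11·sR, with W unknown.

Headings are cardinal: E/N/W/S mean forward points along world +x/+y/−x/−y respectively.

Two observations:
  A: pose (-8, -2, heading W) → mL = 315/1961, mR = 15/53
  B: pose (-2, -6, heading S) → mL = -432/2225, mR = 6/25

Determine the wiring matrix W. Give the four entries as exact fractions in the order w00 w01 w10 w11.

obs A: pose=(-8,-2,W) → sL=15/37, sR=30/53, mL=315/1961, mR=15/53
obs B: pose=(-2,-6,S) → sL=60/89, sR=12/25, mL=-432/2225, mR=6/25
sensor matrix S = [[15/37, 30/53], [60/89, 12/25]]; det S = -163188/872645
solve [mL_A; mL_B] = S·[w00; w01] and [mR_A; mR_B] = S·[w10; w11]:
  w00 = -1, w01 = 1, w10 = 0, w11 = 1/2

-1 1 0 1/2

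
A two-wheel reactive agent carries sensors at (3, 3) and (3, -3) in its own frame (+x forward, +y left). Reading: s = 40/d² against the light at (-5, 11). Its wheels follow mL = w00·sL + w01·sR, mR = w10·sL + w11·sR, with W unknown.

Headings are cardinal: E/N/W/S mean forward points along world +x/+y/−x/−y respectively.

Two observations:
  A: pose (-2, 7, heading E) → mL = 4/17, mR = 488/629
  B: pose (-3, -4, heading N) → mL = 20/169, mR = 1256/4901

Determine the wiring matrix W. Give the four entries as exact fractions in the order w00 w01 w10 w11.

obs A: pose=(-2,7,E) → sL=40/37, sR=8/17, mL=4/17, mR=488/629
obs B: pose=(-3,-4,N) → sL=8/29, sR=40/169, mL=20/169, mR=1256/4901
sensor matrix S = [[40/37, 8/17], [8/29, 40/169]]; det S = 388608/3082729
solve [mL_A; mL_B] = S·[w00; w01] and [mR_A; mR_B] = S·[w10; w11]:
  w00 = 0, w01 = 1/2, w10 = 1/2, w11 = 1/2

0 1/2 1/2 1/2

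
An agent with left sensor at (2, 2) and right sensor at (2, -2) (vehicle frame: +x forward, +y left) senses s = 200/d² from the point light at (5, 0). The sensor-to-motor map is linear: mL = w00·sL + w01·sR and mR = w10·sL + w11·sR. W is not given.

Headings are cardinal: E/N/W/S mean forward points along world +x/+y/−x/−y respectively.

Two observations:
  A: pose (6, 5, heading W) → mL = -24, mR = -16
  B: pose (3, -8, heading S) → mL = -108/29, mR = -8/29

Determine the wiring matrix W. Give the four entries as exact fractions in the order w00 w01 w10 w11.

-1 -1 -1 1

obs A: pose=(6,5,W) → sL=20, sR=4, mL=-24, mR=-16
obs B: pose=(3,-8,S) → sL=2, sR=50/29, mL=-108/29, mR=-8/29
sensor matrix S = [[20, 4], [2, 50/29]]; det S = 768/29
solve [mL_A; mL_B] = S·[w00; w01] and [mR_A; mR_B] = S·[w10; w11]:
  w00 = -1, w01 = -1, w10 = -1, w11 = 1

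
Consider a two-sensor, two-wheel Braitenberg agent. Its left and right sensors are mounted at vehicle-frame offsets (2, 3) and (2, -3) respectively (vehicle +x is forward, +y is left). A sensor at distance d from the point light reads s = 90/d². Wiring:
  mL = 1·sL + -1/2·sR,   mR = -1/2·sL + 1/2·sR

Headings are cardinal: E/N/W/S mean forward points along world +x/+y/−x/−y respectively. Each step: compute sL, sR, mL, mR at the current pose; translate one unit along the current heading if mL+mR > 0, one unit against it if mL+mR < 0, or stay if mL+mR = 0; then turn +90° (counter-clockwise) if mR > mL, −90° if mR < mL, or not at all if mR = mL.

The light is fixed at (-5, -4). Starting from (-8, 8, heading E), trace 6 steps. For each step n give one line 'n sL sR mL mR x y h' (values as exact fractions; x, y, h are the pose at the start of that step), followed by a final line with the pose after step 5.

n=0: pose=(-8,8,E); sL=45/113, sR=45/41; mL=-1395/9266, mR=1620/4633; mL+mR=45/226 → advance +1; mR−mL=4635/9266 → turn +1·90°
n=1: pose=(-7,8,N); sL=90/221, sR=90/197; mL=7785/43537, mR=1080/43537; mL+mR=45/221 → advance +1; mR−mL=-6705/43537 → turn -1·90°
n=2: pose=(-7,9,E); sL=45/128, sR=9/10; mL=-63/640, mR=351/1280; mL+mR=45/256 → advance +1; mR−mL=477/1280 → turn +1·90°
n=3: pose=(-6,9,N); sL=90/241, sR=90/229; mL=9765/55189, mR=540/55189; mL+mR=45/241 → advance +1; mR−mL=-9225/55189 → turn -1·90°
n=4: pose=(-6,10,E); sL=9/29, sR=45/61; mL=-207/3538, mR=378/1769; mL+mR=9/58 → advance +1; mR−mL=963/3538 → turn +1·90°
n=5: pose=(-5,10,N); sL=18/53, sR=18/53; mL=9/53, mR=0; mL+mR=9/53 → advance +1; mR−mL=-9/53 → turn -1·90°

0 45/113 45/41 -1395/9266 1620/4633 -8 8 E
1 90/221 90/197 7785/43537 1080/43537 -7 8 N
2 45/128 9/10 -63/640 351/1280 -7 9 E
3 90/241 90/229 9765/55189 540/55189 -6 9 N
4 9/29 45/61 -207/3538 378/1769 -6 10 E
5 18/53 18/53 9/53 0 -5 10 N
final -5 11 E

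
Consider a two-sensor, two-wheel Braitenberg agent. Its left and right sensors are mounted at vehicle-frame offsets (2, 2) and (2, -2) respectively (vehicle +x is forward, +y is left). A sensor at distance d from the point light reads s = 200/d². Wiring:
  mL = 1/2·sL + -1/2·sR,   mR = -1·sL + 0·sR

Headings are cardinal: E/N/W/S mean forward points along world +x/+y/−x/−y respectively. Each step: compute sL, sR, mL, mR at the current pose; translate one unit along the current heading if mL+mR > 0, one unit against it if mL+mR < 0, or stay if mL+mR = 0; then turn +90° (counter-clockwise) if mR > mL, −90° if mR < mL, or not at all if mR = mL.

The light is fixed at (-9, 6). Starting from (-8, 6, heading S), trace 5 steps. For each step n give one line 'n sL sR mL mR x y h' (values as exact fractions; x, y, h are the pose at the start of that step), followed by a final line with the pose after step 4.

n=0: pose=(-8,6,S); sL=200/13, sR=40; mL=-160/13, mR=-200/13; mL+mR=-360/13 → advance -1; mR−mL=-40/13 → turn -1·90°
n=1: pose=(-8,7,W); sL=100, sR=20; mL=40, mR=-100; mL+mR=-60 → advance -1; mR−mL=-140 → turn -1·90°
n=2: pose=(-7,7,N); sL=200/9, sR=8; mL=64/9, mR=-200/9; mL+mR=-136/9 → advance -1; mR−mL=-88/3 → turn -1·90°
n=3: pose=(-7,6,E); sL=10, sR=10; mL=0, mR=-10; mL+mR=-10 → advance -1; mR−mL=-10 → turn -1·90°
n=4: pose=(-8,6,S); sL=200/13, sR=40; mL=-160/13, mR=-200/13; mL+mR=-360/13 → advance -1; mR−mL=-40/13 → turn -1·90°

0 200/13 40 -160/13 -200/13 -8 6 S
1 100 20 40 -100 -8 7 W
2 200/9 8 64/9 -200/9 -7 7 N
3 10 10 0 -10 -7 6 E
4 200/13 40 -160/13 -200/13 -8 6 S
final -8 7 W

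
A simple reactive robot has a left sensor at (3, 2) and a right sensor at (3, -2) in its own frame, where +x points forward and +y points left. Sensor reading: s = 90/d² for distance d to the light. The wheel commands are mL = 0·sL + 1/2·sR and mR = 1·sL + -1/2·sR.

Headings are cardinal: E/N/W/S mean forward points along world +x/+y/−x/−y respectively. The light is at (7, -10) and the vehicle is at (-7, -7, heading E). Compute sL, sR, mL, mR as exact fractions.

left sensor world pos  = (-4, -5); dL² = 146
right sensor world pos = (-4, -9); dR² = 122
sL = 90/146 = 45/73
sR = 90/122 = 45/61
mL = 0·sL + 1/2·sR = 45/122
mR = 1·sL + -1/2·sR = 2205/8906

45/73 45/61 45/122 2205/8906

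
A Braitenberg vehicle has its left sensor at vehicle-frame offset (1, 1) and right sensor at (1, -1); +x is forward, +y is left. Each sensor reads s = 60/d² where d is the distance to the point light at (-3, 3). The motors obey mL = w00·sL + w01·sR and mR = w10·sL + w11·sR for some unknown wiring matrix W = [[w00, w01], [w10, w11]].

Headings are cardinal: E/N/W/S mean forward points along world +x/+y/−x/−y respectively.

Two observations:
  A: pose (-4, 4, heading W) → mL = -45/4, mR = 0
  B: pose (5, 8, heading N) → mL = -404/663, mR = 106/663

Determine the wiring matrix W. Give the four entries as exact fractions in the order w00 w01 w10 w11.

obs A: pose=(-4,4,W) → sL=15, sR=15/2, mL=-45/4, mR=0
obs B: pose=(5,8,N) → sL=12/17, sR=20/39, mL=-404/663, mR=106/663
sensor matrix S = [[15, 15/2], [12/17, 20/39]]; det S = 530/221
solve [mL_A; mL_B] = S·[w00; w01] and [mR_A; mR_B] = S·[w10; w11]:
  w00 = -1/2, w01 = -1/2, w10 = -1/2, w11 = 1

-1/2 -1/2 -1/2 1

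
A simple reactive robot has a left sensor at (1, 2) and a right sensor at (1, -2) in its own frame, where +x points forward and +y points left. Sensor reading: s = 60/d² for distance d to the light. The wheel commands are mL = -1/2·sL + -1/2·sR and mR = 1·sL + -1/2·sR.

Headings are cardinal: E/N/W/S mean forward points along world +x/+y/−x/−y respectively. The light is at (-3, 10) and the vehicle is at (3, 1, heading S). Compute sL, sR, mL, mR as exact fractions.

left sensor world pos  = (5, 0); dL² = 164
right sensor world pos = (1, 0); dR² = 116
sL = 60/164 = 15/41
sR = 60/116 = 15/29
mL = -1/2·sL + -1/2·sR = -525/1189
mR = 1·sL + -1/2·sR = 255/2378

15/41 15/29 -525/1189 255/2378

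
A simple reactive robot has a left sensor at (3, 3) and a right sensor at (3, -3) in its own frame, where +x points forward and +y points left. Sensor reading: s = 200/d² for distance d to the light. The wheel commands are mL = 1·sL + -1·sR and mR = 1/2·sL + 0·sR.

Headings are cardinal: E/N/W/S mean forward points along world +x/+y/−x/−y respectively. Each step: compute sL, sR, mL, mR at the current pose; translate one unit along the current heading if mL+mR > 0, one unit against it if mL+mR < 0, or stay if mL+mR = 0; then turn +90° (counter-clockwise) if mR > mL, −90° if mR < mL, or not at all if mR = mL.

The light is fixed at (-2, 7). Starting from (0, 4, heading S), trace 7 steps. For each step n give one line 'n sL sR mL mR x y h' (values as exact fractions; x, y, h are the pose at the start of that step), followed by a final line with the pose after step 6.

0 200/61 200/37 -4800/2257 100/61 0 4 S
1 100/13 4 48/13 50/13 0 5 E
2 200 200/37 7200/37 100 1 5 N
3 5 50/13 15/13 5/2 1 6 E
4 40 200/53 1920/53 20 2 6 N
5 100/29 100/29 0 50/29 2 7 E
6 200/13 200/73 12000/949 100/13 3 7 N
final 3 8 E

n=0: pose=(0,4,S); sL=200/61, sR=200/37; mL=-4800/2257, mR=100/61; mL+mR=-1100/2257 → advance -1; mR−mL=8500/2257 → turn +1·90°
n=1: pose=(0,5,E); sL=100/13, sR=4; mL=48/13, mR=50/13; mL+mR=98/13 → advance +1; mR−mL=2/13 → turn +1·90°
n=2: pose=(1,5,N); sL=200, sR=200/37; mL=7200/37, mR=100; mL+mR=10900/37 → advance +1; mR−mL=-3500/37 → turn -1·90°
n=3: pose=(1,6,E); sL=5, sR=50/13; mL=15/13, mR=5/2; mL+mR=95/26 → advance +1; mR−mL=35/26 → turn +1·90°
n=4: pose=(2,6,N); sL=40, sR=200/53; mL=1920/53, mR=20; mL+mR=2980/53 → advance +1; mR−mL=-860/53 → turn -1·90°
n=5: pose=(2,7,E); sL=100/29, sR=100/29; mL=0, mR=50/29; mL+mR=50/29 → advance +1; mR−mL=50/29 → turn +1·90°
n=6: pose=(3,7,N); sL=200/13, sR=200/73; mL=12000/949, mR=100/13; mL+mR=19300/949 → advance +1; mR−mL=-4700/949 → turn -1·90°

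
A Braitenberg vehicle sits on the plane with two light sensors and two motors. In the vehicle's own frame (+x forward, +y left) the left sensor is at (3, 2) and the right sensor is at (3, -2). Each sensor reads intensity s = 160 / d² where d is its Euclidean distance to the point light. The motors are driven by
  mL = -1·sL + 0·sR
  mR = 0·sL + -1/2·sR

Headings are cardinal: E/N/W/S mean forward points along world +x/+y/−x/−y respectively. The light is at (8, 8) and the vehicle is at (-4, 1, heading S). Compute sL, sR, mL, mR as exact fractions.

4/5 20/37 -4/5 -10/37

left sensor world pos  = (-2, -2); dL² = 200
right sensor world pos = (-6, -2); dR² = 296
sL = 160/200 = 4/5
sR = 160/296 = 20/37
mL = -1·sL + 0·sR = -4/5
mR = 0·sL + -1/2·sR = -10/37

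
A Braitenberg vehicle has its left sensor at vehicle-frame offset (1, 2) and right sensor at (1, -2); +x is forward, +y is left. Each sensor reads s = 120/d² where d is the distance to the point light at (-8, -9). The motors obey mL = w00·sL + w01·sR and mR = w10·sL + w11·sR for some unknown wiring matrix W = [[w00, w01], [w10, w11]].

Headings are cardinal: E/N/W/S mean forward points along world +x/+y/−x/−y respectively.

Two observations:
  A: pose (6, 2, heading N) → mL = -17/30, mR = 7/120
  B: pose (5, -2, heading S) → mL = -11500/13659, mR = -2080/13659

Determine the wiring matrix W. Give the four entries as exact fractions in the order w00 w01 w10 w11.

obs A: pose=(6,2,N) → sL=5/12, sR=3/10, mL=-17/30, mR=7/120
obs B: pose=(5,-2,S) → sL=40/87, sR=120/157, mL=-11500/13659, mR=-2080/13659
sensor matrix S = [[5/12, 3/10], [40/87, 120/157]]; det S = 822/4553
solve [mL_A; mL_B] = S·[w00; w01] and [mR_A; mR_B] = S·[w10; w11]:
  w00 = -1, w01 = -1/2, w10 = 1/2, w11 = -1/2

-1 -1/2 1/2 -1/2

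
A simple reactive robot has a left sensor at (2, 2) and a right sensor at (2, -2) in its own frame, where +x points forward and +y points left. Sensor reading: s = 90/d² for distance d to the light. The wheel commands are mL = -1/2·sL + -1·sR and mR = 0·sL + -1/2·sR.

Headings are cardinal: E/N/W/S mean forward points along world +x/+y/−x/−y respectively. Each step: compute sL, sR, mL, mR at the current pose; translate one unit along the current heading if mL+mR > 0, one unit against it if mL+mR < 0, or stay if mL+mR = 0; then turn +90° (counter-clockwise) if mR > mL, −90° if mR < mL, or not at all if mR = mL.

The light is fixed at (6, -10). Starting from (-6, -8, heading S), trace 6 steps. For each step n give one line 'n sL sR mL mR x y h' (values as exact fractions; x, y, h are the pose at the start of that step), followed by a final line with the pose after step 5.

n=0: pose=(-6,-8,S); sL=9/10, sR=45/98; mL=-891/980, mR=-45/196; mL+mR=-279/245 → advance -1; mR−mL=333/490 → turn +1·90°
n=1: pose=(-6,-7,E); sL=18/25, sR=90/101; mL=-3159/2525, mR=-45/101; mL+mR=-4284/2525 → advance -1; mR−mL=2034/2525 → turn +1·90°
n=2: pose=(-7,-7,N); sL=9/25, sR=45/73; mL=-2907/3650, mR=-45/146; mL+mR=-2016/1825 → advance -1; mR−mL=891/1825 → turn +1·90°
n=3: pose=(-7,-8,W); sL=2/5, sR=90/241; mL=-691/1205, mR=-45/241; mL+mR=-916/1205 → advance -1; mR−mL=466/1205 → turn +1·90°
n=4: pose=(-6,-8,S); sL=9/10, sR=45/98; mL=-891/980, mR=-45/196; mL+mR=-279/245 → advance -1; mR−mL=333/490 → turn +1·90°
n=5: pose=(-6,-7,E); sL=18/25, sR=90/101; mL=-3159/2525, mR=-45/101; mL+mR=-4284/2525 → advance -1; mR−mL=2034/2525 → turn +1·90°

0 9/10 45/98 -891/980 -45/196 -6 -8 S
1 18/25 90/101 -3159/2525 -45/101 -6 -7 E
2 9/25 45/73 -2907/3650 -45/146 -7 -7 N
3 2/5 90/241 -691/1205 -45/241 -7 -8 W
4 9/10 45/98 -891/980 -45/196 -6 -8 S
5 18/25 90/101 -3159/2525 -45/101 -6 -7 E
final -7 -7 N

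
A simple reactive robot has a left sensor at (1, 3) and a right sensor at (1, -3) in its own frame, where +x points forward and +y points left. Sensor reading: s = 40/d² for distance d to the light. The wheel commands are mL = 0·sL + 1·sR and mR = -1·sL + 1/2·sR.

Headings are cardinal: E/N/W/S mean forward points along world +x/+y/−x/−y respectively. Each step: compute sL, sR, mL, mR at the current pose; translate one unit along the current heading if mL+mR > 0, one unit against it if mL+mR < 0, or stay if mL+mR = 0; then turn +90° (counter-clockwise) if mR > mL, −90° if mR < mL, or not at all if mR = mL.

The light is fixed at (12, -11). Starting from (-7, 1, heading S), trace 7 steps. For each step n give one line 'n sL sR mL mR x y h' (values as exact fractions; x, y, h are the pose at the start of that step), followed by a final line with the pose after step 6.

n=0: pose=(-7,1,S); sL=40/377, sR=8/121; mL=8/121, mR=-3332/45617; mL+mR=-316/45617 → advance -1; mR−mL=-6348/45617 → turn -1·90°
n=1: pose=(-7,2,W); sL=2/25, sR=5/82; mL=5/82, mR=-203/4100; mL+mR=47/4100 → advance +1; mR−mL=-453/4100 → turn -1·90°
n=2: pose=(-8,2,N); sL=8/145, sR=8/97; mL=8/97, mR=-196/14065; mL+mR=964/14065 → advance +1; mR−mL=-1356/14065 → turn -1·90°
n=3: pose=(-8,3,E); sL=4/65, sR=20/241; mL=20/241, mR=-314/15665; mL+mR=986/15665 → advance +1; mR−mL=-1614/15665 → turn -1·90°
n=4: pose=(-7,3,S); sL=8/85, sR=40/653; mL=40/653, mR=-3524/55505; mL+mR=-124/55505 → advance -1; mR−mL=-6924/55505 → turn -1·90°
n=5: pose=(-7,4,W); sL=5/68, sR=10/181; mL=10/181, mR=-565/12308; mL+mR=115/12308 → advance +1; mR−mL=-1245/12308 → turn -1·90°
n=6: pose=(-8,4,N); sL=8/157, sR=8/109; mL=8/109, mR=-244/17113; mL+mR=1012/17113 → advance +1; mR−mL=-1500/17113 → turn -1·90°

0 40/377 8/121 8/121 -3332/45617 -7 1 S
1 2/25 5/82 5/82 -203/4100 -7 2 W
2 8/145 8/97 8/97 -196/14065 -8 2 N
3 4/65 20/241 20/241 -314/15665 -8 3 E
4 8/85 40/653 40/653 -3524/55505 -7 3 S
5 5/68 10/181 10/181 -565/12308 -7 4 W
6 8/157 8/109 8/109 -244/17113 -8 4 N
final -8 5 E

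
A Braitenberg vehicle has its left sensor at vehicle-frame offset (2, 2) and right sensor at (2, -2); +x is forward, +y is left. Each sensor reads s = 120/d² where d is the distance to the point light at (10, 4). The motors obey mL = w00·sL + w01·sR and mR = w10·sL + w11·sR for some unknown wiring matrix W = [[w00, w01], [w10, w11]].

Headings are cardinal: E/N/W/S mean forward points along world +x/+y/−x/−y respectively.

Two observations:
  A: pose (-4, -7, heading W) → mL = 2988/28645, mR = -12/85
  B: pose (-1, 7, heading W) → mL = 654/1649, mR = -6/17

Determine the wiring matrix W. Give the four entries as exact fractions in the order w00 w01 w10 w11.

1 -1/2 -1/2 0

obs A: pose=(-4,-7,W) → sL=24/85, sR=120/337, mL=2988/28645, mR=-12/85
obs B: pose=(-1,7,W) → sL=12/17, sR=60/97, mL=654/1649, mR=-6/17
sensor matrix S = [[24/85, 120/337], [12/17, 60/97]]; det S = -42624/555713
solve [mL_A; mL_B] = S·[w00; w01] and [mR_A; mR_B] = S·[w10; w11]:
  w00 = 1, w01 = -1/2, w10 = -1/2, w11 = 0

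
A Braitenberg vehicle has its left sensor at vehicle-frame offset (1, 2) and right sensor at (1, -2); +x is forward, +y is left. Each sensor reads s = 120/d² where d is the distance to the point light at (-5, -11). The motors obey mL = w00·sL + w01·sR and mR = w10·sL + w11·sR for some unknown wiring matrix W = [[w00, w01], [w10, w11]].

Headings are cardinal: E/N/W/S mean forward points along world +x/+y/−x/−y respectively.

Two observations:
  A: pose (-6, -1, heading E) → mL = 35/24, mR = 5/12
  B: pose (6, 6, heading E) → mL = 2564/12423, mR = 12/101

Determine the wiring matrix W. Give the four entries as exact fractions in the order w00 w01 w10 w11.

obs A: pose=(-6,-1,E) → sL=5/6, sR=15/8, mL=35/24, mR=5/12
obs B: pose=(6,6,E) → sL=24/101, sR=40/123, mL=2564/12423, mR=12/101
sensor matrix S = [[5/6, 15/8], [24/101, 40/123]]; det S = -6505/37269
solve [mL_A; mL_B] = S·[w00; w01] and [mR_A; mR_B] = S·[w10; w11]:
  w00 = -1/2, w01 = 1, w10 = 1/2, w11 = 0

-1/2 1 1/2 0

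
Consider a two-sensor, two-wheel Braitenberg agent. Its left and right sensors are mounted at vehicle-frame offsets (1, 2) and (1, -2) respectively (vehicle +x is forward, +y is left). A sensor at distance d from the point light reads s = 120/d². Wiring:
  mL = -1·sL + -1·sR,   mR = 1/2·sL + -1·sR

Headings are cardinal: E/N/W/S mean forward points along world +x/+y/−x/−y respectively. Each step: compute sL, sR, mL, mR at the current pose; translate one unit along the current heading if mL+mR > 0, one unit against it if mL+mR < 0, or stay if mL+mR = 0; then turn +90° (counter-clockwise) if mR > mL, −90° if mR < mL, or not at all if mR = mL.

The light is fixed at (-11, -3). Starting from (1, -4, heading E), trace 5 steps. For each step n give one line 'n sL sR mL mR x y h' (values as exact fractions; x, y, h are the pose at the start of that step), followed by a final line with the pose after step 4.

n=0: pose=(1,-4,E); sL=12/17, sR=60/89; mL=-2088/1513, mR=-486/1513; mL+mR=-2574/1513 → advance -1; mR−mL=18/17 → turn +1·90°
n=1: pose=(0,-4,N); sL=40/27, sR=120/169; mL=-10000/4563, mR=140/4563; mL+mR=-9860/4563 → advance -1; mR−mL=20/9 → turn +1·90°
n=2: pose=(0,-5,W); sL=30/29, sR=6/5; mL=-324/145, mR=-99/145; mL+mR=-423/145 → advance -1; mR−mL=45/29 → turn +1·90°
n=3: pose=(1,-5,S); sL=24/41, sR=120/109; mL=-7536/4469, mR=-3612/4469; mL+mR=-11148/4469 → advance -1; mR−mL=36/41 → turn +1·90°
n=4: pose=(1,-4,E); sL=12/17, sR=60/89; mL=-2088/1513, mR=-486/1513; mL+mR=-2574/1513 → advance -1; mR−mL=18/17 → turn +1·90°

0 12/17 60/89 -2088/1513 -486/1513 1 -4 E
1 40/27 120/169 -10000/4563 140/4563 0 -4 N
2 30/29 6/5 -324/145 -99/145 0 -5 W
3 24/41 120/109 -7536/4469 -3612/4469 1 -5 S
4 12/17 60/89 -2088/1513 -486/1513 1 -4 E
final 0 -4 N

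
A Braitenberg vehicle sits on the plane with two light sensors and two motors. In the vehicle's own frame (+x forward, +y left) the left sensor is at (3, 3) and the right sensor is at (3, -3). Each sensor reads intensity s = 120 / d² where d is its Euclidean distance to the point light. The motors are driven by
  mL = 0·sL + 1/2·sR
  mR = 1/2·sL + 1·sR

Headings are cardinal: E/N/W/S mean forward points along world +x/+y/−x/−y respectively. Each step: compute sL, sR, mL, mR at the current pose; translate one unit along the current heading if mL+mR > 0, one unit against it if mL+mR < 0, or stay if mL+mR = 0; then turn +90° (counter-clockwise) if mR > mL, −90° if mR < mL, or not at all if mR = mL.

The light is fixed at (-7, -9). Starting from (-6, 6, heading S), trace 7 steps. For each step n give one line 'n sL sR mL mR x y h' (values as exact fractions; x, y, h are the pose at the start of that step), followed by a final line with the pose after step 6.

n=0: pose=(-6,6,S); sL=3/4, sR=30/37; mL=15/37, mR=351/296; mL+mR=471/296 → advance +1; mR−mL=231/296 → turn +1·90°
n=1: pose=(-6,5,E); sL=24/61, sR=120/137; mL=60/137, mR=8964/8357; mL+mR=12624/8357 → advance +1; mR−mL=5304/8357 → turn +1·90°
n=2: pose=(-5,5,N); sL=12/29, sR=60/157; mL=30/157, mR=2682/4553; mL+mR=3552/4553 → advance +1; mR−mL=1812/4553 → turn +1·90°
n=3: pose=(-5,6,W); sL=24/29, sR=24/65; mL=12/65, mR=1476/1885; mL+mR=1824/1885 → advance +1; mR−mL=1128/1885 → turn +1·90°
n=4: pose=(-6,6,S); sL=3/4, sR=30/37; mL=15/37, mR=351/296; mL+mR=471/296 → advance +1; mR−mL=231/296 → turn +1·90°
n=5: pose=(-6,5,E); sL=24/61, sR=120/137; mL=60/137, mR=8964/8357; mL+mR=12624/8357 → advance +1; mR−mL=5304/8357 → turn +1·90°
n=6: pose=(-5,5,N); sL=12/29, sR=60/157; mL=30/157, mR=2682/4553; mL+mR=3552/4553 → advance +1; mR−mL=1812/4553 → turn +1·90°

0 3/4 30/37 15/37 351/296 -6 6 S
1 24/61 120/137 60/137 8964/8357 -6 5 E
2 12/29 60/157 30/157 2682/4553 -5 5 N
3 24/29 24/65 12/65 1476/1885 -5 6 W
4 3/4 30/37 15/37 351/296 -6 6 S
5 24/61 120/137 60/137 8964/8357 -6 5 E
6 12/29 60/157 30/157 2682/4553 -5 5 N
final -5 6 W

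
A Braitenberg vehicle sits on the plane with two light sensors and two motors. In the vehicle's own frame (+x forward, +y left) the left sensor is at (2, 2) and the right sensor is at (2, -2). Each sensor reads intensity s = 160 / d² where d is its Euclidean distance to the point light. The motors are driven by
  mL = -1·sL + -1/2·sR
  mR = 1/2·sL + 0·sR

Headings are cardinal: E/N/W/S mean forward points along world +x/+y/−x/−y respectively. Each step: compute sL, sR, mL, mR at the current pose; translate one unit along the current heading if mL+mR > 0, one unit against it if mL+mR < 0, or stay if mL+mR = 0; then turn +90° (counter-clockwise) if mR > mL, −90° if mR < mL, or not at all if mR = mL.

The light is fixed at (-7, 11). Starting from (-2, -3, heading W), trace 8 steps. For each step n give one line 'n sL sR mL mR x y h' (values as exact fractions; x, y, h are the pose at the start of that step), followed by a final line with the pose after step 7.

0 32/53 160/153 -9136/8109 16/53 -2 -3 W
1 1/2 10/17 -27/34 1/4 -1 -3 S
2 32/37 160/289 -12208/10693 16/37 -1 -2 E
3 16/13 16/17 -376/221 8/13 -2 -2 N
4 32/53 160/153 -9136/8109 16/53 -2 -3 W
5 1/2 10/17 -27/34 1/4 -1 -3 S
6 32/37 160/289 -12208/10693 16/37 -1 -2 E
7 16/13 16/17 -376/221 8/13 -2 -2 N
final -2 -3 W

n=0: pose=(-2,-3,W); sL=32/53, sR=160/153; mL=-9136/8109, mR=16/53; mL+mR=-6688/8109 → advance -1; mR−mL=11584/8109 → turn +1·90°
n=1: pose=(-1,-3,S); sL=1/2, sR=10/17; mL=-27/34, mR=1/4; mL+mR=-37/68 → advance -1; mR−mL=71/68 → turn +1·90°
n=2: pose=(-1,-2,E); sL=32/37, sR=160/289; mL=-12208/10693, mR=16/37; mL+mR=-7584/10693 → advance -1; mR−mL=16832/10693 → turn +1·90°
n=3: pose=(-2,-2,N); sL=16/13, sR=16/17; mL=-376/221, mR=8/13; mL+mR=-240/221 → advance -1; mR−mL=512/221 → turn +1·90°
n=4: pose=(-2,-3,W); sL=32/53, sR=160/153; mL=-9136/8109, mR=16/53; mL+mR=-6688/8109 → advance -1; mR−mL=11584/8109 → turn +1·90°
n=5: pose=(-1,-3,S); sL=1/2, sR=10/17; mL=-27/34, mR=1/4; mL+mR=-37/68 → advance -1; mR−mL=71/68 → turn +1·90°
n=6: pose=(-1,-2,E); sL=32/37, sR=160/289; mL=-12208/10693, mR=16/37; mL+mR=-7584/10693 → advance -1; mR−mL=16832/10693 → turn +1·90°
n=7: pose=(-2,-2,N); sL=16/13, sR=16/17; mL=-376/221, mR=8/13; mL+mR=-240/221 → advance -1; mR−mL=512/221 → turn +1·90°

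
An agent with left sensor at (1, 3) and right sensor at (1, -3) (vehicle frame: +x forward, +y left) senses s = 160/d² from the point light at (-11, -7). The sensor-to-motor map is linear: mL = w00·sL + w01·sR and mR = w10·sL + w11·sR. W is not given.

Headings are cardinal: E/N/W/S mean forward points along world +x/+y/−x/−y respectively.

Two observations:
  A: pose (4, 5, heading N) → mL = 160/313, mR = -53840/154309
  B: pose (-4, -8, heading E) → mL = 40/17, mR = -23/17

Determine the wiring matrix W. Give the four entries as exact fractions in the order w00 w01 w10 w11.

obs A: pose=(4,5,N) → sL=160/313, sR=160/493, mL=160/313, mR=-53840/154309
obs B: pose=(-4,-8,E) → sL=40/17, sR=2, mL=40/17, mR=-23/17
sensor matrix S = [[160/313, 160/493], [40/17, 2]]; det S = 678720/2623253
solve [mL_A; mL_B] = S·[w00; w01] and [mR_A; mR_B] = S·[w10; w11]:
  w00 = 1, w01 = 0, w10 = -1, w11 = 1/2

1 0 -1 1/2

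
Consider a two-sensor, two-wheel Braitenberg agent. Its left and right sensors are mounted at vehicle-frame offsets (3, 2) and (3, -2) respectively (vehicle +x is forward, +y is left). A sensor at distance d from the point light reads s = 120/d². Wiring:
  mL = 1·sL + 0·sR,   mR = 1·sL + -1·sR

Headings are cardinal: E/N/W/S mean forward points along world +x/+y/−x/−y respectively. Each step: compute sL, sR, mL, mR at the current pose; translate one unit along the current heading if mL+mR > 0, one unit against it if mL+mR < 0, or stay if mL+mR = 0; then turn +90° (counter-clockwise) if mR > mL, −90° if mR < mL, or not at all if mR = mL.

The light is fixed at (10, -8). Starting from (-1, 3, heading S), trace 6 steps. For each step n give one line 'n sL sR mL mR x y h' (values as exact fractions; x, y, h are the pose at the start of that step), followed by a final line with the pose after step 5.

n=0: pose=(-1,3,S); sL=24/29, sR=120/233; mL=24/29, mR=2112/6757; mL+mR=7704/6757 → advance +1; mR−mL=-120/233 → turn -1·90°
n=1: pose=(-1,2,W); sL=6/13, sR=6/17; mL=6/13, mR=24/221; mL+mR=126/221 → advance +1; mR−mL=-6/17 → turn -1·90°
n=2: pose=(-2,2,N); sL=24/73, sR=120/269; mL=24/73, mR=-2304/19637; mL+mR=4152/19637 → advance +1; mR−mL=-120/269 → turn -1·90°
n=3: pose=(-2,3,E); sL=12/25, sR=20/27; mL=12/25, mR=-176/675; mL+mR=148/675 → advance +1; mR−mL=-20/27 → turn -1·90°
n=4: pose=(-1,3,S); sL=24/29, sR=120/233; mL=24/29, mR=2112/6757; mL+mR=7704/6757 → advance +1; mR−mL=-120/233 → turn -1·90°
n=5: pose=(-1,2,W); sL=6/13, sR=6/17; mL=6/13, mR=24/221; mL+mR=126/221 → advance +1; mR−mL=-6/17 → turn -1·90°

0 24/29 120/233 24/29 2112/6757 -1 3 S
1 6/13 6/17 6/13 24/221 -1 2 W
2 24/73 120/269 24/73 -2304/19637 -2 2 N
3 12/25 20/27 12/25 -176/675 -2 3 E
4 24/29 120/233 24/29 2112/6757 -1 3 S
5 6/13 6/17 6/13 24/221 -1 2 W
final -2 2 N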